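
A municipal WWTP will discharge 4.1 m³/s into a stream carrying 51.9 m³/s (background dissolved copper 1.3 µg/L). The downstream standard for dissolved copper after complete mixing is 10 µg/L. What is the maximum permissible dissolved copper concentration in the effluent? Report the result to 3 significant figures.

120 µg/L

At the limit, (Qr·Cr + Qe·Cₑ)/(Qr + Qe) = 10:
Cₑ = (56.00·10 − 51.90·1.300) / 4.100 = 120.1 µg/L.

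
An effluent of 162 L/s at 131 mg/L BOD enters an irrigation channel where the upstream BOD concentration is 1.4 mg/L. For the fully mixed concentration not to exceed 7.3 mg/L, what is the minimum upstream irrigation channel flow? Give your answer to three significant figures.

Set C_mix = 7.3: (Q·1.400 + 162.0·131.0) / (Q + 162.0) = 7.3
→ Q = 162.0·(131.0 − 7.3)/(7.3 − 1.400) = 3397 L/s.

3400 L/s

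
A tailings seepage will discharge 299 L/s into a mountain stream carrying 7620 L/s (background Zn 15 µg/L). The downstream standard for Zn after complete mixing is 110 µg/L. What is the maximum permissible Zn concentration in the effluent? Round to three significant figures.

2530 µg/L

At the limit, (Qr·Cr + Qe·Cₑ)/(Qr + Qe) = 110:
Cₑ = (7919·110 − 7620·15.00) / 299.0 = 2531 µg/L.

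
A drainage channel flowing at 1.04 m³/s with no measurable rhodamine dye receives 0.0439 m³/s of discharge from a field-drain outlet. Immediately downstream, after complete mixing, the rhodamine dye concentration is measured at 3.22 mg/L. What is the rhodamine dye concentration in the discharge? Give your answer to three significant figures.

79.5 mg/L

Mass balance: 1.040·0 + 0.04390·Cₑ = 1.084·3.220
→ Cₑ = (1.084·3.220 − 1.040·0) / 0.04390 = 79.50 mg/L.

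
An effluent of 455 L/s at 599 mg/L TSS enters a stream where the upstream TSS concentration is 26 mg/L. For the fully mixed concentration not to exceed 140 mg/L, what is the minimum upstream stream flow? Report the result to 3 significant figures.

1830 L/s

Set C_mix = 140: (Q·26.00 + 455.0·599.0) / (Q + 455.0) = 140
→ Q = 455.0·(599.0 − 140)/(140 − 26.00) = 1832 L/s.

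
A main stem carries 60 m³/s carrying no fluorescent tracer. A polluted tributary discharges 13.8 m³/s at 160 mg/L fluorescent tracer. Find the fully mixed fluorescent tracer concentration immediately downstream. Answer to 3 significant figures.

29.9 mg/L

After mixing, C = (60.00·0 + 13.80·160.0) / 73.80 = 2208/73.80 = 29.92 mg/L.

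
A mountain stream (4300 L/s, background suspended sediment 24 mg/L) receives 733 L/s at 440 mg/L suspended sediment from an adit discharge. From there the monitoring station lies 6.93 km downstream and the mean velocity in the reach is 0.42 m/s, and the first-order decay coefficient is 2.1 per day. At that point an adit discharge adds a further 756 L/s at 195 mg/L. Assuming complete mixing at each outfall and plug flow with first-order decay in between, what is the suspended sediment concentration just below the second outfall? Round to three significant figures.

Mixed concentration C = ΣQC/ΣQ = (4300·24.00 + 733.0·440.0) / 5033 = 425700/5033 = 84.59 mg/L; combined flow 5033 L/s.
Travel time t = 6.93·1000 / 0.42 = 16500 s = 4.583 h.
Applying C = C₀e^(−kt): 84.59 × 0.6696 = 56.64 mg/L.
Second outfall: C = (5033·56.64 + 756.0·195.0)/5789 = 74.71 mg/L.

74.7 mg/L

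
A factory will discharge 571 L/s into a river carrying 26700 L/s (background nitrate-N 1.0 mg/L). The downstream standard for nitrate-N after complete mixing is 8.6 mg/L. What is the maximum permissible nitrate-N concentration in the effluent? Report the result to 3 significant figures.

364 mg/L

At the limit, (Qr·Cr + Qe·Cₑ)/(Qr + Qe) = 8.6:
Cₑ = (27270·8.6 − 26700·1.000) / 571.0 = 364.0 mg/L.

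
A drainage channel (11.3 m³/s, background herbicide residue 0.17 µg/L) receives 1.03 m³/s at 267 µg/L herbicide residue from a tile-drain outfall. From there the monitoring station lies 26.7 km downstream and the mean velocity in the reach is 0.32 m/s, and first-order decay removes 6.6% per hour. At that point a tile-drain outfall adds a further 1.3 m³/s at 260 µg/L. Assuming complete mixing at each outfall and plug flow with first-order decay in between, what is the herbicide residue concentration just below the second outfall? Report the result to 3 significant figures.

29.0 µg/L

After mixing, C = (11.30·0.1700 + 1.030·267.0) / 12.33 = 276.9/12.33 = 22.46 µg/L; combined flow 12.33 m³/s.
Travel time t = 26.7·1000 / 0.32 = 83440 s = 23.18 h.
6.6%/h lost → k = −ln(1 − 0.066) = 0.06828 h⁻¹.
After decay, C = 22.46 × e^(−kt) = 22.46 × 0.2055 = 4.615 µg/L.
At the second outfall, C = (12.33·4.615 + 1.300·260.0) / (12.33 + 1.300) = 28.97 µg/L.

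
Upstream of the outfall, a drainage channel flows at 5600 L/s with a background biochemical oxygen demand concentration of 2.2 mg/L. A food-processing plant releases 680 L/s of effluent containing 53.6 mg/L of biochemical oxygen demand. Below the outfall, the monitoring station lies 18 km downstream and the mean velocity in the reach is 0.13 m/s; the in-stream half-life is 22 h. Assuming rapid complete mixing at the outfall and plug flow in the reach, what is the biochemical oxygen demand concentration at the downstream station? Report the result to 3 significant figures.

2.31 mg/L

After mixing, C = (5600·2.200 + 680.0·53.60) / 6280 = 48770/6280 = 7.766 mg/L.
Travel time t = 18·1000 / 0.13 = 138500 s = 38.46 h.
Half-life 22 h → k = ln 2 / 22 = 0.03151 h⁻¹ = 0.7562 d⁻¹.
Applying C = C₀e^(−kt): 7.766 × 0.2977 = 2.312 mg/L.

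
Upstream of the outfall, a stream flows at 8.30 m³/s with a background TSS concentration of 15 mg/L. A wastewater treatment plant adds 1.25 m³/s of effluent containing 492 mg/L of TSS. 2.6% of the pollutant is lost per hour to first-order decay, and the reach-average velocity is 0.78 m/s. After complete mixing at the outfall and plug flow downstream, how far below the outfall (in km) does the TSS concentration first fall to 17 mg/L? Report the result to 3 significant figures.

Mixed concentration C = ΣQC/ΣQ = (8.300·15.00 + 1.250·492.0) / 9.550 = 739.5/9.550 = 77.43 mg/L.
2.6%/h lost → k = −ln(1 − 0.026) = 0.02634 h⁻¹.
Set 77.43·exp(−k·t) = 17 → t = ln(77.43/17)/k = 207200 s = 57.55 h.
Distance = v·t = 0.78·207200 = 161600 m = 161.6 km.

162 km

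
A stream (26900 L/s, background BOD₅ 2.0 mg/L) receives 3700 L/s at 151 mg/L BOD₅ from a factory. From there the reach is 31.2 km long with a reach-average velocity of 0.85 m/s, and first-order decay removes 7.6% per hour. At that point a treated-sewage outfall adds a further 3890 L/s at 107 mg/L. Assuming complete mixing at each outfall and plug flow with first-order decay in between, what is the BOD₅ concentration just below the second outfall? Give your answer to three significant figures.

20.0 mg/L

Mixed concentration C = ΣQC/ΣQ = (26900·2.000 + 3700·151.0) / 30600 = 612500/30600 = 20.02 mg/L; combined flow 30600 L/s.
Travel time t = 31.2·1000 / 0.85 = 36710 s = 10.20 h.
7.6%/h lost → k = −ln(1 − 0.076) = 0.07904 h⁻¹.
Applying C = C₀e^(−kt): 20.02 × 0.4467 = 8.941 mg/L.
At the second outfall, C = (30600·8.941 + 3890·107.0) / (30600 + 3890) = 20.00 mg/L.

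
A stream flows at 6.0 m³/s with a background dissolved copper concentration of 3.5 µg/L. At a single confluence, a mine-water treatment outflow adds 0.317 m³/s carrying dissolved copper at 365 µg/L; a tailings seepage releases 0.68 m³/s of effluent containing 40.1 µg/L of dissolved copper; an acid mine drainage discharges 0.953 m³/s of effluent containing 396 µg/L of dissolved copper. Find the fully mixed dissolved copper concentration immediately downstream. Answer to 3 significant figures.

After mixing, C = (6.000·3.500 + 0.3170·365.0 + 0.6800·40.10 + 0.9530·396.0) / 7.950 = 541.4/7.950 = 68.10 µg/L.

68.1 µg/L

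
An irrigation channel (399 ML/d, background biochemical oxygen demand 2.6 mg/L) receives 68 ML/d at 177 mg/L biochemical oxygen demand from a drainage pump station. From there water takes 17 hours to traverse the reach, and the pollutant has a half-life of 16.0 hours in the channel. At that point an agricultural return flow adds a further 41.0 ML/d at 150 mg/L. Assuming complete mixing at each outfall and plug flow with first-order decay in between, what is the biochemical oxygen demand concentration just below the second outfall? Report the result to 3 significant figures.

Mixed concentration C = ΣQC/ΣQ = (399.0·2.600 + 68.00·177.0) / 467.0 = 13070/467.0 = 27.99 mg/L; combined flow 467.0 ML/d.
Half-life 16.0 h → k = ln 2 / 16.0 = 0.04332 h⁻¹ = 1.040 d⁻¹.
After decay, C = 27.99 × e^(−kt) = 27.99 × 0.4788 = 13.40 mg/L.
Second outfall: C = (467.0·13.40 + 41.00·150.0)/508.0 = 24.43 mg/L.

24.4 mg/L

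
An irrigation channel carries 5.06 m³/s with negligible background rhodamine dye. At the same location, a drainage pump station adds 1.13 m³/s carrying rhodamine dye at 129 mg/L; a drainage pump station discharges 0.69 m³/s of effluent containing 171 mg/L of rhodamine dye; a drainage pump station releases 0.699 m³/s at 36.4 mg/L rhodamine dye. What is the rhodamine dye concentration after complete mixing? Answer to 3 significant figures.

Flow-weighted average: C = (5.060·0 + 1.130·129.0 + 0.6900·171.0 + 0.6990·36.40) / 7.579 = 289.2/7.579 = 38.16 mg/L.

38.2 mg/L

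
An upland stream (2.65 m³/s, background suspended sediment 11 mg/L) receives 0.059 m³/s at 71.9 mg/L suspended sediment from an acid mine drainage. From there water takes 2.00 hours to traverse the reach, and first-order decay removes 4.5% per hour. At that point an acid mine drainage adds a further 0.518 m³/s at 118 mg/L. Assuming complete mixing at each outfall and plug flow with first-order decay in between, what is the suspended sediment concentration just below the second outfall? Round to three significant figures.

After mixing, C = (2.650·11.00 + 0.05900·71.90) / 2.709 = 33.39/2.709 = 12.33 mg/L; combined flow 2.709 m³/s.
4.5%/h lost → k = −ln(1 − 0.045) = 0.04604 h⁻¹.
Decay over the reach: 12.33·exp(−kt) = 12.33·0.9120 = 11.24 mg/L.
Second outfall: C = (2.709·11.24 + 0.5180·118.0)/3.227 = 28.38 mg/L.

28.4 mg/L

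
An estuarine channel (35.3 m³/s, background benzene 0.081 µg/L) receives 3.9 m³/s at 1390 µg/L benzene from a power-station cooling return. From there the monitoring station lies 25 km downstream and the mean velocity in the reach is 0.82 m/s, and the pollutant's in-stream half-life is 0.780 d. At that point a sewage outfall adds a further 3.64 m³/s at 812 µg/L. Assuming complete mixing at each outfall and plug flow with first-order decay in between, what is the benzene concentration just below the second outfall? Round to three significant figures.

After mixing, C = (35.30·0.08100 + 3.900·1390) / 39.20 = 5424/39.20 = 138.4 µg/L; combined flow 39.20 m³/s.
Travel time t = 25·1000 / 0.82 = 30490 s = 8.469 h.
Half-life 0.780 d → k = ln 2 / 0.780 = 0.8887 d⁻¹.
After decay, C = 138.4 × e^(−kt) = 138.4 × 0.7308 = 101.1 µg/L.
At the second outfall, C = (39.20·101.1 + 3.640·812.0) / (39.20 + 3.640) = 161.5 µg/L.

162 µg/L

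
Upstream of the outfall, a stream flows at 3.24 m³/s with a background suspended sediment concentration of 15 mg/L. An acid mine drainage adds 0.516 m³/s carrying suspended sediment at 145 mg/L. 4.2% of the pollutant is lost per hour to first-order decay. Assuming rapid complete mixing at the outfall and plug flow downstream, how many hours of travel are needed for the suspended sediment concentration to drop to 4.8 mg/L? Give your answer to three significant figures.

44.8 h

Mass balance: C = (3.240·15.00 + 0.5160·145.0) / 3.756 = 123.4/3.756 = 32.86 mg/L.
4.2%/h lost → k = −ln(1 − 0.042) = 0.04291 h⁻¹.
32.86·exp(−k·t) = 4.8 → t = ln(32.86/4.8)/k = 161400 s = 44.83 h.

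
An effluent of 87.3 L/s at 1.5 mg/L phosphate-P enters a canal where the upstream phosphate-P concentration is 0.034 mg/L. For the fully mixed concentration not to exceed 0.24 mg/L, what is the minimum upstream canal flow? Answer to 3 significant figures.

Set C_mix = 0.24: (Q·0.03400 + 87.30·1.500) / (Q + 87.30) = 0.24
→ Q = 87.30·(1.500 − 0.24)/(0.24 − 0.03400) = 534.0 L/s.

534 L/s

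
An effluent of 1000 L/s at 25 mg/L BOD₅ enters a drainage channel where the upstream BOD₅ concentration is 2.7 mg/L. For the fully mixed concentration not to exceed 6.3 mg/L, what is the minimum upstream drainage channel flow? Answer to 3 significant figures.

5190 L/s

Set C_mix = 6.3: (Q·2.700 + 1000·25.00) / (Q + 1000) = 6.3
→ Q = 1000·(25.00 − 6.3)/(6.3 − 2.700) = 5194 L/s.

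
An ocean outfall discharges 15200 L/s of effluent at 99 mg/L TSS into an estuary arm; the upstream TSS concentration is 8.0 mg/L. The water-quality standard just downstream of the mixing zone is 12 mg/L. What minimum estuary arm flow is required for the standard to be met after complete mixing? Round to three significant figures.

Set C_mix = 12: (Q·8.000 + 15200·99.00) / (Q + 15200) = 12
→ Q = 15200·(99.00 − 12)/(12 − 8.000) = 330600 L/s.

331000 L/s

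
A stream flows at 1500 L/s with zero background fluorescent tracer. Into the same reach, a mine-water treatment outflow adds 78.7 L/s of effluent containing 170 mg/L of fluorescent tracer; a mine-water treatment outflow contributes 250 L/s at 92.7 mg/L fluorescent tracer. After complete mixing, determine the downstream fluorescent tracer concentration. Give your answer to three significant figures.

Conservation of mass: C = (1500·0 + 78.70·170.0 + 250.0·92.70) / 1829 = 36550/1829 = 19.99 mg/L.

20.0 mg/L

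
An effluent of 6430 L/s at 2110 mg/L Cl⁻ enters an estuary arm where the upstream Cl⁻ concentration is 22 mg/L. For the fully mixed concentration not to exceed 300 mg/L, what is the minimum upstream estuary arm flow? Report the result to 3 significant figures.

41900 L/s

Set C_mix = 300: (Q·22.00 + 6430·2110) / (Q + 6430) = 300
→ Q = 6430·(2110 − 300)/(300 − 22.00) = 41860 L/s.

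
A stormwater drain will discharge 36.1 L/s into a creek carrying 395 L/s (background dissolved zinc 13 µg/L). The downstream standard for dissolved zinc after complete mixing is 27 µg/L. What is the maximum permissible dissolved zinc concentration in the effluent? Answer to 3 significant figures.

180 µg/L

At the limit, (Qr·Cr + Qe·Cₑ)/(Qr + Qe) = 27:
Cₑ = (431.1·27 − 395.0·13.00) / 36.10 = 180.2 µg/L.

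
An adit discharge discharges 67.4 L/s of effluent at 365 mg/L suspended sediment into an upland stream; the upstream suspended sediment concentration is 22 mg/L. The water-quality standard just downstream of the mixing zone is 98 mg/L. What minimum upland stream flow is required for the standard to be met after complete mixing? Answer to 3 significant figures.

237 L/s

Set C_mix = 98: (Q·22.00 + 67.40·365.0) / (Q + 67.40) = 98
→ Q = 67.40·(365.0 − 98)/(98 − 22.00) = 236.8 L/s.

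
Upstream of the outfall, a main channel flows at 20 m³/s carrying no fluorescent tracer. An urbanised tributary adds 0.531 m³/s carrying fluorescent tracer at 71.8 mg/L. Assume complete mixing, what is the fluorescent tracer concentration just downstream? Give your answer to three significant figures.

Mass balance: C = (20.00·0 + 0.5310·71.80) / 20.53 = 38.13/20.53 = 1.857 mg/L.

1.86 mg/L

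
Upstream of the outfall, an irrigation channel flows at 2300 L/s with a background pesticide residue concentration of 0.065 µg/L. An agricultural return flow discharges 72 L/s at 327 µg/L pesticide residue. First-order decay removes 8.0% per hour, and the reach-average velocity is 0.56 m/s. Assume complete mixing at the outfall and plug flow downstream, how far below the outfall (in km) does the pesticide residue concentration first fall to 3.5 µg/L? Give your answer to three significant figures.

25.4 km

Mass balance: C = (2300·0.06500 + 72.00·327.0) / 2372 = 23690/2372 = 9.989 µg/L.
8.0%/h lost → k = −ln(1 − 0.08) = 0.08338 h⁻¹.
Set 9.989·exp(−k·t) = 3.5 → t = ln(9.989/3.5)/k = 45280 s = 12.58 h.
Distance = v·t = 0.56·45280 = 25360 m = 25.36 km.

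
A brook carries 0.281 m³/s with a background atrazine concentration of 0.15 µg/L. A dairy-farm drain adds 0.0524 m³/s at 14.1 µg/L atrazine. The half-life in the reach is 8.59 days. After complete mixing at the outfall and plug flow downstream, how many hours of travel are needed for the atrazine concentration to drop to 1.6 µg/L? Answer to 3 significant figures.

Mass balance: C = (0.2810·0.1500 + 0.05240·14.10) / 0.3334 = 0.7810/0.3334 = 2.343 µg/L.
Half-life 8.59 d → k = ln 2 / 8.59 = 0.08069 d⁻¹.
2.343·exp(−k·t) = 1.6 → t = ln(2.343/1.6)/k = 408200 s = 113.4 h.

113 h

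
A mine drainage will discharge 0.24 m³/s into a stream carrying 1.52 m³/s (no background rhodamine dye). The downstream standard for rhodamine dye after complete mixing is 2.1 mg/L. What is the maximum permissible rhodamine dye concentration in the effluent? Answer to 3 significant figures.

15.4 mg/L

At the limit, (Qr·Cr + Qe·Cₑ)/(Qr + Qe) = 2.1:
Cₑ = (1.760·2.1 − 1.520·0) / 0.2400 = 15.40 mg/L.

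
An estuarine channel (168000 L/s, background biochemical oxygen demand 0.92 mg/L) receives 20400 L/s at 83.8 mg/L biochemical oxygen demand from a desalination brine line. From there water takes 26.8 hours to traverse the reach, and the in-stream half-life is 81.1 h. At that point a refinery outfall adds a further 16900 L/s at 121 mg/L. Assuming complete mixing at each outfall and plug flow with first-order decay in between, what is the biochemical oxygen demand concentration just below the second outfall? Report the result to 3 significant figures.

After mixing, C = (168000·0.9200 + 20400·83.80) / 188400 = 1864000/188400 = 9.894 mg/L; combined flow 188400 L/s.
Half-life 81.1 h → k = ln 2 / 81.1 = 0.008547 h⁻¹ = 0.2051 d⁻¹.
First-order decay: C = 9.894·exp(−k·t) = 9.894·0.7953 = 7.869 mg/L.
Second outfall: C = (188400·7.869 + 16900·121.0)/205300 = 17.18 mg/L.

17.2 mg/L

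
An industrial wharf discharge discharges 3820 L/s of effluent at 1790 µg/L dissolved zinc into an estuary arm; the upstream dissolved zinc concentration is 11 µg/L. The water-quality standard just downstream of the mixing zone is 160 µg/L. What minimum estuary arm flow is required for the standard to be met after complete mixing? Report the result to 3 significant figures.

41800 L/s

Set C_mix = 160: (Q·11.00 + 3820·1790) / (Q + 3820) = 160
→ Q = 3820·(1790 − 160)/(160 − 11.00) = 41790 L/s.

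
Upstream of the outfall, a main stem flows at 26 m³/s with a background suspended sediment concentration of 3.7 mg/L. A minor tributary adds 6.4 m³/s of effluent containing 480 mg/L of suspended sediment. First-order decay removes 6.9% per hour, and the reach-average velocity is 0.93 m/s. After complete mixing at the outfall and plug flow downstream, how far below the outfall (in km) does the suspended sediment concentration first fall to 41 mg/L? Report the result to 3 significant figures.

After mixing, C = (26.00·3.700 + 6.400·480.0) / 32.40 = 3168/32.40 = 97.78 mg/L.
6.9%/h lost → k = −ln(1 − 0.069) = 0.07150 h⁻¹.
Set 97.78·exp(−k·t) = 41 → t = ln(97.78/41)/k = 43770 s = 12.16 h.
Distance = v·t = 0.93·43770 = 40700 m = 40.70 km.

40.7 km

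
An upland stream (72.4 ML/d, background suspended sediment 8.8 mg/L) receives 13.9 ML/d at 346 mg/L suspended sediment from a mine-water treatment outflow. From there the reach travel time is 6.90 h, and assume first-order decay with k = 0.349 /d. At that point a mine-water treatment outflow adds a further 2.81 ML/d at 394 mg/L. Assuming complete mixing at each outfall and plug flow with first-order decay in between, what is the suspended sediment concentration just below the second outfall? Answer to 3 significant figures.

67.7 mg/L

After mixing, C = (72.40·8.800 + 13.90·346.0) / 86.30 = 5447/86.30 = 63.11 mg/L; combined flow 86.30 ML/d.
First-order decay: C = 63.11·exp(−k·t) = 63.11·0.9045 = 57.09 mg/L.
At the second outfall, C = (86.30·57.09 + 2.810·394.0) / (86.30 + 2.810) = 67.71 mg/L.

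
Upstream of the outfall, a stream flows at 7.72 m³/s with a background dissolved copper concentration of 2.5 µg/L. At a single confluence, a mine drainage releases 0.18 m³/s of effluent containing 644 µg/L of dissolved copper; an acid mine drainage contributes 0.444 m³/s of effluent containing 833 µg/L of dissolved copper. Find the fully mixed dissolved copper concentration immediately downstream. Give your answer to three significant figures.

Conservation of mass: C = (7.720·2.500 + 0.1800·644.0 + 0.4440·833.0) / 8.344 = 505.1/8.344 = 60.53 µg/L.

60.5 µg/L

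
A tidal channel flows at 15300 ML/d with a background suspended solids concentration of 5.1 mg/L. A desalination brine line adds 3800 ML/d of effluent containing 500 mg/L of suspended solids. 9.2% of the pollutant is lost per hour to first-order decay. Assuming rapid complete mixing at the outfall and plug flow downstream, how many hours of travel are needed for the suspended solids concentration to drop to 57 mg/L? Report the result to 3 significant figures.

Flow-weighted average: C = (15300·5.100 + 3800·500.0) / 19100 = 1978000/19100 = 103.6 mg/L.
9.2%/h lost → k = −ln(1 − 0.092) = 0.09651 h⁻¹.
103.6·exp(−k·t) = 57 → t = ln(103.6/57)/k = 22270 s = 6.187 h.

6.19 h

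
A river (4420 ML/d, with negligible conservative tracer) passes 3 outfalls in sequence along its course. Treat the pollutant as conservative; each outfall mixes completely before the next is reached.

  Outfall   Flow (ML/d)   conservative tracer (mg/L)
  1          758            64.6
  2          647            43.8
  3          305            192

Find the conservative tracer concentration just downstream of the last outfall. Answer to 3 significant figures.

22.2 mg/L

After outfall 1: Q = 4420 + 758.0 = 5178 ML/d; C = (4420·0 + 758.0·64.60)/5178 = 9.457 mg/L.
After outfall 2: Q = 5178 + 647.0 = 5825 ML/d; C = (5178·9.457 + 647.0·43.80)/5825 = 13.27 mg/L.
After outfall 3: Q = 5825 + 305.0 = 6130 ML/d; C = (5825·13.27 + 305.0·192.0)/6130 = 22.16 mg/L.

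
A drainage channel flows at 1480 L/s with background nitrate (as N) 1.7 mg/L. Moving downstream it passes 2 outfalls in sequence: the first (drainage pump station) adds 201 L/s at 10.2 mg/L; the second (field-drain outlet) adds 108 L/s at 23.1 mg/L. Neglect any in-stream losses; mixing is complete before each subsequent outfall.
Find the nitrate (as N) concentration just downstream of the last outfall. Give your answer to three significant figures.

3.95 mg/L

Below outfall 1: Q → 1681 L/s, C = (1480·1.700 + 201.0·10.20)/1681 = 2.716 mg/L.
Below outfall 2: Q → 1789 L/s, C = (1681·2.716 + 108.0·23.10)/1789 = 3.947 mg/L.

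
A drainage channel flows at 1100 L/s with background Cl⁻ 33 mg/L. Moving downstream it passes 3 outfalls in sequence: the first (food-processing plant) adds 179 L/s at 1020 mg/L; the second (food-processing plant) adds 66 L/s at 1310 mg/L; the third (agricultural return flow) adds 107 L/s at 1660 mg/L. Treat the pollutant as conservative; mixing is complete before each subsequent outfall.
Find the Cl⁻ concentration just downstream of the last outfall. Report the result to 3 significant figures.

Below outfall 1: Q → 1279 L/s, C = (1100·33.00 + 179.0·1020)/1279 = 171.1 mg/L.
Below outfall 2: Q → 1345 L/s, C = (1279·171.1 + 66.00·1310)/1345 = 227.0 mg/L.
Below outfall 3: Q → 1452 L/s, C = (1345·227.0 + 107.0·1660)/1452 = 332.6 mg/L.

333 mg/L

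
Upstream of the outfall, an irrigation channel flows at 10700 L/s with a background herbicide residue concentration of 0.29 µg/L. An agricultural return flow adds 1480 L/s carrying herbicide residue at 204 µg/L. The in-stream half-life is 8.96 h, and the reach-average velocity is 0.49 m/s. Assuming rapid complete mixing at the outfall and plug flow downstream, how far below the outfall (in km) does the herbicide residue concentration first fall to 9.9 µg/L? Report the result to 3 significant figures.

Mixed concentration C = ΣQC/ΣQ = (10700·0.2900 + 1480·204.0) / 12180 = 305000/12180 = 25.04 µg/L.
Half-life 8.96 h → k = ln 2 / 8.96 = 0.07736 h⁻¹ = 1.857 d⁻¹.
Set 25.04·exp(−k·t) = 9.9 → t = ln(25.04/9.9)/k = 43190 s = 12.00 h.
Distance = v·t = 0.49·43190 = 21160 m = 21.16 km.

21.2 km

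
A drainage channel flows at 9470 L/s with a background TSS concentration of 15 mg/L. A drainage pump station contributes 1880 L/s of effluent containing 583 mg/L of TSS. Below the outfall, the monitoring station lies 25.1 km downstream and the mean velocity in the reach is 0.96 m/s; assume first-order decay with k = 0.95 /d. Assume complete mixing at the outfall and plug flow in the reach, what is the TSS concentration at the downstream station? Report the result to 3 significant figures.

81.8 mg/L

Conservation of mass: C = (9470·15.00 + 1880·583.0) / 11350 = 1238000/11350 = 109.1 mg/L.
Travel time t = 25.1·1000 / 0.96 = 26150 s = 7.263 h.
First-order decay: C = 109.1·exp(−k·t) = 109.1·0.7501 = 81.83 mg/L.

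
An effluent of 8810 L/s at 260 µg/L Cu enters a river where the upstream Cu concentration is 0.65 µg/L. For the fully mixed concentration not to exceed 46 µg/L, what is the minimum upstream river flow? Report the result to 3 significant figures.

41600 L/s

Set C_mix = 46: (Q·0.6500 + 8810·260.0) / (Q + 8810) = 46
→ Q = 8810·(260.0 − 46)/(46 − 0.6500) = 41570 L/s.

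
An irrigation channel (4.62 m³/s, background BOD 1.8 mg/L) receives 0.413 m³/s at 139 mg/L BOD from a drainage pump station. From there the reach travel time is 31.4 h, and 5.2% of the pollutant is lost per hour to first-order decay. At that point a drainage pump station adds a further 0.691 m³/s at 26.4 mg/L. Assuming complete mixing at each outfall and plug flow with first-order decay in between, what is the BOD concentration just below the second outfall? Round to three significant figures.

Mass balance: C = (4.620·1.800 + 0.4130·139.0) / 5.033 = 65.72/5.033 = 13.06 mg/L; combined flow 5.033 m³/s.
5.2%/h lost → k = −ln(1 − 0.052) = 0.05340 h⁻¹.
After decay, C = 13.06 × e^(−kt) = 13.06 × 0.1870 = 2.442 mg/L.
Second outfall: C = (5.033·2.442 + 0.6910·26.40)/5.724 = 5.334 mg/L.

5.33 mg/L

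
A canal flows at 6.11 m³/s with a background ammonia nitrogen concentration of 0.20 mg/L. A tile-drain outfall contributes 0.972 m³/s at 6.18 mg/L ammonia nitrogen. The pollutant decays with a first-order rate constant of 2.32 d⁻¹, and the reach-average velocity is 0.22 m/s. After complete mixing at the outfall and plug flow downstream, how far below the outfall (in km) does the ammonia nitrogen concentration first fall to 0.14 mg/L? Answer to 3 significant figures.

16.3 km

Flow-weighted average: C = (6.110·0.2000 + 0.9720·6.180) / 7.082 = 7.229/7.082 = 1.021 mg/L.
Set 1.021·exp(−k·t) = 0.14 → t = ln(1.021/0.14)/k = 73990 s = 20.55 h.
Distance = v·t = 0.22·73990 = 16280 m = 16.28 km.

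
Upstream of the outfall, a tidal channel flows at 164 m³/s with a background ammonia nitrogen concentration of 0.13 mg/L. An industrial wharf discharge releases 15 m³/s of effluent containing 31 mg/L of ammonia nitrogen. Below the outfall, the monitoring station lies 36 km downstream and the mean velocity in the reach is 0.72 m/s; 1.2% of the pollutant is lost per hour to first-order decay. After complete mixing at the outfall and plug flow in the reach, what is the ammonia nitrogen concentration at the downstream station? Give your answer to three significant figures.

2.30 mg/L

Mixed concentration C = ΣQC/ΣQ = (164.0·0.1300 + 15.00·31.00) / 179.0 = 486.3/179.0 = 2.717 mg/L.
Travel time t = 36·1000 / 0.72 = 50000 s = 13.89 h.
1.2%/h lost → k = −ln(1 − 0.012) = 0.01207 h⁻¹.
Applying C = C₀e^(−kt): 2.717 × 0.8456 = 2.297 mg/L.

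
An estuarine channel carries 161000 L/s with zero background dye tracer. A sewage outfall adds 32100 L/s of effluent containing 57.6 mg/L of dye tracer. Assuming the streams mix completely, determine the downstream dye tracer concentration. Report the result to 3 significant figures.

9.58 mg/L

After mixing, C = (161000·0 + 32100·57.60) / 193100 = 1849000/193100 = 9.575 mg/L.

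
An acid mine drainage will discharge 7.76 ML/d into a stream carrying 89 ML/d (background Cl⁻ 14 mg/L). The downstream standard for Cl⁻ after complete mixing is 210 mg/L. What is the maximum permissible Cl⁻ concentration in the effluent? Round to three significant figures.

At the limit, (Qr·Cr + Qe·Cₑ)/(Qr + Qe) = 210:
Cₑ = (96.76·210 − 89.00·14.00) / 7.760 = 2458 mg/L.

2460 mg/L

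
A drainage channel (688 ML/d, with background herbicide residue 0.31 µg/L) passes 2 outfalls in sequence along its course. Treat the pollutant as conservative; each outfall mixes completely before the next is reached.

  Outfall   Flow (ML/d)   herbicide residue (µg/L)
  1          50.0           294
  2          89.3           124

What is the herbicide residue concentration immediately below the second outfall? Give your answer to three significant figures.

Below outfall 1: Q → 738.0 ML/d, C = (688.0·0.3100 + 50.00·294.0)/738.0 = 20.21 µg/L.
Below outfall 2: Q → 827.3 ML/d, C = (738.0·20.21 + 89.30·124.0)/827.3 = 31.41 µg/L.

31.4 µg/L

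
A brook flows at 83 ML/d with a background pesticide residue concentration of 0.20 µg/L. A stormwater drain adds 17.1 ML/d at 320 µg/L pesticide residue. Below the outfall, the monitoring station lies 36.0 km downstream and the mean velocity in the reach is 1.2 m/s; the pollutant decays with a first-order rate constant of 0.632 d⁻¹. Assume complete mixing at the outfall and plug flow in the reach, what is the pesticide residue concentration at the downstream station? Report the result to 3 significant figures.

Conservation of mass: C = (83.00·0.2000 + 17.10·320.0) / 100.1 = 5489/100.1 = 54.83 µg/L.
Travel time t = 36.0·1000 / 1.2 = 30000 s = 8.333 h.
Applying C = C₀e^(−kt): 54.83 × 0.8030 = 44.03 µg/L.

44.0 µg/L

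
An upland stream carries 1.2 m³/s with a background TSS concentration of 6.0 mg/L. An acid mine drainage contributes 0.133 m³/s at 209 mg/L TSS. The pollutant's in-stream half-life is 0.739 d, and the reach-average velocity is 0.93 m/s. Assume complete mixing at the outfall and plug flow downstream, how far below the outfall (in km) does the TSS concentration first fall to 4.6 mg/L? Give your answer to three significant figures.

After mixing, C = (1.200·6.000 + 0.1330·209.0) / 1.333 = 35.00/1.333 = 26.25 mg/L.
Half-life 0.739 d → k = ln 2 / 0.739 = 0.9380 d⁻¹.
Set 26.25·exp(−k·t) = 4.6 → t = ln(26.25/4.6)/k = 160400 s = 44.57 h.
Distance = v·t = 0.93·160400 = 149200 m = 149.2 km.

149 km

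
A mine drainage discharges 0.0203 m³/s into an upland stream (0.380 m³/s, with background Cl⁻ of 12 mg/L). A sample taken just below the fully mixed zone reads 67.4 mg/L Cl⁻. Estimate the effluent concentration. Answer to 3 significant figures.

Mass balance: 0.3800·12.00 + 0.02030·Cₑ = 0.4003·67.40
→ Cₑ = (0.4003·67.40 − 0.3800·12.00) / 0.02030 = 1104 mg/L.

1100 mg/L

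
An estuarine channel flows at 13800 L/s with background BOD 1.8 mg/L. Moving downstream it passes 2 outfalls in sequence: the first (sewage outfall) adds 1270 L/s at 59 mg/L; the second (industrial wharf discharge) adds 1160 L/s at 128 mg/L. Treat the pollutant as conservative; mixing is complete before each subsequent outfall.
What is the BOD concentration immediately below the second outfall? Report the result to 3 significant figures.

15.3 mg/L

Outfall 1: combined Q = 15070 L/s; C = (13800·1.800 + 1270·59.00)/15070 = 6.620 mg/L.
Outfall 2: combined Q = 16230 L/s; C = (15070·6.620 + 1160·128.0)/16230 = 15.30 mg/L.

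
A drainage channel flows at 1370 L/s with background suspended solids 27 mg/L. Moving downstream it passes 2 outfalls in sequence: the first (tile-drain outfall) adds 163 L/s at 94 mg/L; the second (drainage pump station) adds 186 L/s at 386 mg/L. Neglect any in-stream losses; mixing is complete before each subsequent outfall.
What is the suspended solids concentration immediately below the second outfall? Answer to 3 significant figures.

72.2 mg/L

After outfall 1: Q = 1370 + 163.0 = 1533 L/s; C = (1370·27.00 + 163.0·94.00)/1533 = 34.12 mg/L.
After outfall 2: Q = 1533 + 186.0 = 1719 L/s; C = (1533·34.12 + 186.0·386.0)/1719 = 72.20 mg/L.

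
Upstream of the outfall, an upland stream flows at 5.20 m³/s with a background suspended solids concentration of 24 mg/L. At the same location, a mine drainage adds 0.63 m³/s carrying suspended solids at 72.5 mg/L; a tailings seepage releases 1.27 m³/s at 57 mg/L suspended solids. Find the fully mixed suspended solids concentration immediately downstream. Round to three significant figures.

Mass balance: C = (5.200·24.00 + 0.6300·72.50 + 1.270·57.00) / 7.100 = 242.9/7.100 = 34.21 mg/L.

34.2 mg/L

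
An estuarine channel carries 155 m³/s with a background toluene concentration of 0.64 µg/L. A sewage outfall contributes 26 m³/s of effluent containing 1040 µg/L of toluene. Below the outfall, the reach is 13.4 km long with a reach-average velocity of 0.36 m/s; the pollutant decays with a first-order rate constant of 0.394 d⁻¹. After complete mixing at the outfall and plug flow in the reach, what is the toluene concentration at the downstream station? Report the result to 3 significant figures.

Flow-weighted average: C = (155.0·0.6400 + 26.00·1040) / 181.0 = 27140/181.0 = 149.9 µg/L.
Travel time t = 13.4·1000 / 0.36 = 37220 s = 10.34 h.
Decay over the reach: 149.9·exp(−kt) = 149.9·0.8439 = 126.5 µg/L.

127 µg/L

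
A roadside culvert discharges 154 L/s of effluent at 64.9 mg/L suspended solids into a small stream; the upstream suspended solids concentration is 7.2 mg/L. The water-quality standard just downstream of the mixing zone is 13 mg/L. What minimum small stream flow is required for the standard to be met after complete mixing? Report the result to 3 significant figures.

Set C_mix = 13: (Q·7.200 + 154.0·64.90) / (Q + 154.0) = 13
→ Q = 154.0·(64.90 − 13)/(13 − 7.200) = 1378 L/s.

1380 L/s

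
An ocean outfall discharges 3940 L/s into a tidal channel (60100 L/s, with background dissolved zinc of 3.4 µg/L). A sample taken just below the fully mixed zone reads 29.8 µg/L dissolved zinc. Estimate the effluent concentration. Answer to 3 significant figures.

Mass balance: 60100·3.400 + 3940·Cₑ = 64040·29.80
→ Cₑ = (64040·29.80 − 60100·3.400) / 3940 = 432.5 µg/L.

433 µg/L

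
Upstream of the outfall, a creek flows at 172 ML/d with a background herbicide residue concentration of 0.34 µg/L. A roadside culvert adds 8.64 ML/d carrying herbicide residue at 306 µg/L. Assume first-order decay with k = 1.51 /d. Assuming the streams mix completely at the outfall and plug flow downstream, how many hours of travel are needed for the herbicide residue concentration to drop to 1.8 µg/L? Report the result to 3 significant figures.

33.7 h

Conservation of mass: C = (172.0·0.3400 + 8.640·306.0) / 180.6 = 2702/180.6 = 14.96 µg/L.
14.96·exp(−k·t) = 1.8 → t = ln(14.96/1.8)/k = 121200 s = 33.66 h.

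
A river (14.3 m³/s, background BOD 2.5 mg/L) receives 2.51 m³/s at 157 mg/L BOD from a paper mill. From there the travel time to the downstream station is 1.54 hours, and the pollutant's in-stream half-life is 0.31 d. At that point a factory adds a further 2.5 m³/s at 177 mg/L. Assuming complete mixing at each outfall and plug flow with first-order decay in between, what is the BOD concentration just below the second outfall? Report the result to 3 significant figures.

42.2 mg/L

Conservation of mass: C = (14.30·2.500 + 2.510·157.0) / 16.81 = 429.8/16.81 = 25.57 mg/L; combined flow 16.81 m³/s.
Half-life 0.31 d → k = ln 2 / 0.31 = 2.236 d⁻¹.
Decay over the reach: 25.57·exp(−kt) = 25.57·0.8663 = 22.15 mg/L.
Second outfall: C = (16.81·22.15 + 2.500·177.0)/19.31 = 42.20 mg/L.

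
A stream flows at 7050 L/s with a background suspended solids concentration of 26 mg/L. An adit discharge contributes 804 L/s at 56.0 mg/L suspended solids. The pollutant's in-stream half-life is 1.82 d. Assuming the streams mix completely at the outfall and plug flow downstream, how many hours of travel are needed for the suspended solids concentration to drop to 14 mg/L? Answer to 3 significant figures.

46.0 h

Mass balance: C = (7050·26.00 + 804.0·56.00) / 7854 = 228300/7854 = 29.07 mg/L.
Half-life 1.82 d → k = ln 2 / 1.82 = 0.3809 d⁻¹.
29.07·exp(−k·t) = 14 → t = ln(29.07/14)/k = 165800 s = 46.05 h.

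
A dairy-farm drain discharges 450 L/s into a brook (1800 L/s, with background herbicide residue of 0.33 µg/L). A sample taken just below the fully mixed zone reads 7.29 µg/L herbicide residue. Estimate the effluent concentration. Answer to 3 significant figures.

35.1 µg/L

Mass balance: 1800·0.3300 + 450.0·Cₑ = 2250·7.290
→ Cₑ = (2250·7.290 − 1800·0.3300) / 450.0 = 35.13 µg/L.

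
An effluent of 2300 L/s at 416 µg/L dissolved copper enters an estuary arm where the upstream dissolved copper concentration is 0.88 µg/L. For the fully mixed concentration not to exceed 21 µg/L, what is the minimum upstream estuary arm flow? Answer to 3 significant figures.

45200 L/s

Set C_mix = 21: (Q·0.8800 + 2300·416.0) / (Q + 2300) = 21
→ Q = 2300·(416.0 − 21)/(21 − 0.8800) = 45150 L/s.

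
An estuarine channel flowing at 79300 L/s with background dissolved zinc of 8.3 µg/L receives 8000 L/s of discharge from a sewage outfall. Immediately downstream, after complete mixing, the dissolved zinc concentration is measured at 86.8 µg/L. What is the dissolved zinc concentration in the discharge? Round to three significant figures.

865 µg/L

Mass balance: 79300·8.300 + 8000·Cₑ = 87300·86.80
→ Cₑ = (87300·86.80 − 79300·8.300) / 8000 = 864.9 µg/L.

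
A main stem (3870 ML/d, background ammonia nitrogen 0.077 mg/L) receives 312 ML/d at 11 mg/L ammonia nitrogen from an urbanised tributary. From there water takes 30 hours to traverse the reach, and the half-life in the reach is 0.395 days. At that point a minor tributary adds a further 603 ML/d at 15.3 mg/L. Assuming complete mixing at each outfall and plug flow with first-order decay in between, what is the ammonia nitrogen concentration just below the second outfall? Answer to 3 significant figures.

2.02 mg/L

Flow-weighted average: C = (3870·0.07700 + 312.0·11.00) / 4182 = 3730/4182 = 0.8919 mg/L; combined flow 4182 ML/d.
Half-life 0.395 d → k = ln 2 / 0.395 = 1.755 d⁻¹.
After decay, C = 0.8919 × e^(−kt) = 0.8919 × 0.1115 = 0.09947 mg/L.
Second outfall: C = (4182·0.09947 + 603.0·15.30)/4785 = 2.015 mg/L.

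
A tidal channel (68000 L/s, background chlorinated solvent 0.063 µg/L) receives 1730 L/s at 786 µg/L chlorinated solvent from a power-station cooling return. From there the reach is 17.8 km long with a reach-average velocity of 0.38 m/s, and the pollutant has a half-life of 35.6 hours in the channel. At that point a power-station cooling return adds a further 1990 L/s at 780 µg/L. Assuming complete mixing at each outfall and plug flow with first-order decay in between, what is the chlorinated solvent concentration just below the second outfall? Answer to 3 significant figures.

36.4 µg/L

Flow-weighted average: C = (68000·0.06300 + 1730·786.0) / 69730 = 1364000/69730 = 19.56 µg/L; combined flow 69730 L/s.
Travel time t = 17.8·1000 / 0.38 = 46840 s = 13.01 h.
Half-life 35.6 h → k = ln 2 / 35.6 = 0.01947 h⁻¹ = 0.4673 d⁻¹.
After decay, C = 19.56 × e^(−kt) = 19.56 × 0.7762 = 15.18 µg/L.
At the second outfall, C = (69730·15.18 + 1990·780.0) / (69730 + 1990) = 36.41 µg/L.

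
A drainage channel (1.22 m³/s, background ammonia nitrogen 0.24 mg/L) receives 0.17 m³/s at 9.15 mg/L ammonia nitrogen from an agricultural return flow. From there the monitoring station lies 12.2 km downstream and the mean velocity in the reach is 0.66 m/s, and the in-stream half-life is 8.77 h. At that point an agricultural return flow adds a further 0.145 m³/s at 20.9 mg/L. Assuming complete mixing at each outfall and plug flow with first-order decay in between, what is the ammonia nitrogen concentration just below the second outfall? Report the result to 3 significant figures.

2.78 mg/L

After mixing, C = (1.220·0.2400 + 0.1700·9.150) / 1.390 = 1.848/1.390 = 1.330 mg/L; combined flow 1.390 m³/s.
Travel time t = 12.2·1000 / 0.66 = 18480 s = 5.135 h.
Half-life 8.77 h → k = ln 2 / 8.77 = 0.07904 h⁻¹ = 1.897 d⁻¹.
Applying C = C₀e^(−kt): 1.330 × 0.6664 = 0.8862 mg/L.
At the second outfall, C = (1.390·0.8862 + 0.1450·20.90) / (1.390 + 0.1450) = 2.777 mg/L.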